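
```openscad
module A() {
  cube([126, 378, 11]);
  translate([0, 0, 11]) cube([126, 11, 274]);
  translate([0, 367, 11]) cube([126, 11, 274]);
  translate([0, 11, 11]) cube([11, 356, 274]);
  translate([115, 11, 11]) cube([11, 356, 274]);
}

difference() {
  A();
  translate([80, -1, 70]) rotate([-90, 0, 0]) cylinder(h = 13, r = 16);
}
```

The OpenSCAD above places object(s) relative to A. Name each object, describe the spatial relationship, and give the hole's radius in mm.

The subtracted cylinder has r = 16 mm.

A is an open box. The open box has a circular hole through its front wall. The hole's radius is 16 mm.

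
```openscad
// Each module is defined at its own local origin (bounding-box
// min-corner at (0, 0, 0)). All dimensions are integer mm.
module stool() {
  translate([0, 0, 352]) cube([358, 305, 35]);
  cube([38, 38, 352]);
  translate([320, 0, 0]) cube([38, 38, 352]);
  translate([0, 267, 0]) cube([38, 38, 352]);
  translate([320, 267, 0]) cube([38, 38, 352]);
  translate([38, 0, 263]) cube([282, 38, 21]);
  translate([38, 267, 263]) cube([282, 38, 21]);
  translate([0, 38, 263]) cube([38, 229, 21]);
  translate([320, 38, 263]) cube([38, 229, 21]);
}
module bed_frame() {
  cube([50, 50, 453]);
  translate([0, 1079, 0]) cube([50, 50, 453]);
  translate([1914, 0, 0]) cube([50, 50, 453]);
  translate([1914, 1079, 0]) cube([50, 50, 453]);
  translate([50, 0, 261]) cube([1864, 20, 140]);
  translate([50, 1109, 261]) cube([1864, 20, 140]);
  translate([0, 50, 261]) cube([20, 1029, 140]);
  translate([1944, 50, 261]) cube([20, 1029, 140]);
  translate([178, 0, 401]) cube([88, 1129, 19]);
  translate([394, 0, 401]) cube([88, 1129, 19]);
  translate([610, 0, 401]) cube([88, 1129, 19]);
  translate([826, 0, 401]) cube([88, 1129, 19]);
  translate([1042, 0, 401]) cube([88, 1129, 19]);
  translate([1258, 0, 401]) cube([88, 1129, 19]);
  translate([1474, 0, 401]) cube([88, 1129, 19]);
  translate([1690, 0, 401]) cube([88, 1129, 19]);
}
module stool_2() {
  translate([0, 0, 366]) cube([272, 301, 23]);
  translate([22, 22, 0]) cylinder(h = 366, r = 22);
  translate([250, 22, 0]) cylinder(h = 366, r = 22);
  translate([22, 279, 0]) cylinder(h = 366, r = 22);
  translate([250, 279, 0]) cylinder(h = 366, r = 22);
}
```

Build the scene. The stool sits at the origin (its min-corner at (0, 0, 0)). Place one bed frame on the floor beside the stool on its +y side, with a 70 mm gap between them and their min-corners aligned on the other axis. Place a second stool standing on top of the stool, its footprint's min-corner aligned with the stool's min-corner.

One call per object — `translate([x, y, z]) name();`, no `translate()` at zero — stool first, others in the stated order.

stool();
translate([0, 375, 0]) bed_frame();
translate([0, 0, 387]) stool_2();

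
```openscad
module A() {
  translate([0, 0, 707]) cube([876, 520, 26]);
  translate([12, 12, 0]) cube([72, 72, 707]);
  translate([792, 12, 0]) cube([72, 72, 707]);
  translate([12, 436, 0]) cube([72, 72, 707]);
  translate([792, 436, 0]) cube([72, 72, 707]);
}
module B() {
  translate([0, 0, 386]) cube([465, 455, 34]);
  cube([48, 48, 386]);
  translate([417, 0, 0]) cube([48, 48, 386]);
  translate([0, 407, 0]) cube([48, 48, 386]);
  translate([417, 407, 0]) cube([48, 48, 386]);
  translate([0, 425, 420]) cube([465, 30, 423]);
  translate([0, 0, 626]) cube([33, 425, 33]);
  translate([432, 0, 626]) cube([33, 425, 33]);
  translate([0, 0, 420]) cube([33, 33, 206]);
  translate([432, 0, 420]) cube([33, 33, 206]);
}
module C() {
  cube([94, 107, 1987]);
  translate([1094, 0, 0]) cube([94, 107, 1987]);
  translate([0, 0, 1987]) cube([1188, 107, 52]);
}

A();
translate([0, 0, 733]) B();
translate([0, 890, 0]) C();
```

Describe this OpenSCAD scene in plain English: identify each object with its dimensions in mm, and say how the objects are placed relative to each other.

A is a table with a 876×520 mm rectangular top, 26 mm thick, top surface at z = 733 mm, supported by four 72×72 mm square legs, each inset 12 mm from the nearest pair of top edges, running from the floor.

B is a chair. The seat is a 465×455×34 mm slab with its top at z = 420 mm, on four 48×48 mm corner legs (flush with the seat edges, standing on z = 0). A flat backrest 30 mm thick, 423 mm tall, spans the full seat width and rises from the seat top along its +y edge, rear face flush with the rear of the seat. Two armrests of 33×33 mm section run along each side from the seat's front edge to the front of the backrest, top faces 239 mm above the seat top and outer faces flush with the seat's x-edges; a 33×33 mm post under the front of each armrest stands on the seat at the front corner.

C is a rectangular door frame: two vertical jambs of 94×107 mm section, 1987 mm tall, with a clear opening 1000 mm wide between their inner faces. A header 52 mm tall and 107 mm deep lies on top of the jambs and spans the full outside width.

The chair is on top of the table. The door frame is on the floor beside the table on its +y side.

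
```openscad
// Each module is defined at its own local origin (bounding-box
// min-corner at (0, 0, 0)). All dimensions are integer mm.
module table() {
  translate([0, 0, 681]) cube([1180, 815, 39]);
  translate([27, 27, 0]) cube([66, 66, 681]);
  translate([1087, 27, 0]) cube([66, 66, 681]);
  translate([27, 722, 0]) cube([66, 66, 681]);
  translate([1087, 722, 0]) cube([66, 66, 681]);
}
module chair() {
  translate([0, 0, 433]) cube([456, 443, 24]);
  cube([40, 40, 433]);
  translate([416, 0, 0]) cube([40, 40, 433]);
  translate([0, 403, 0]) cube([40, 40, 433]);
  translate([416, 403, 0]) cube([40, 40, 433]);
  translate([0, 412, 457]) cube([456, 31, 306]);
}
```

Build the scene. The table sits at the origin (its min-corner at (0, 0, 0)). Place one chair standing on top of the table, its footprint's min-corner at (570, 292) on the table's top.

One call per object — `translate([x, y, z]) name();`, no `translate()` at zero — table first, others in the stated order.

table();
translate([570, 292, 720]) chair();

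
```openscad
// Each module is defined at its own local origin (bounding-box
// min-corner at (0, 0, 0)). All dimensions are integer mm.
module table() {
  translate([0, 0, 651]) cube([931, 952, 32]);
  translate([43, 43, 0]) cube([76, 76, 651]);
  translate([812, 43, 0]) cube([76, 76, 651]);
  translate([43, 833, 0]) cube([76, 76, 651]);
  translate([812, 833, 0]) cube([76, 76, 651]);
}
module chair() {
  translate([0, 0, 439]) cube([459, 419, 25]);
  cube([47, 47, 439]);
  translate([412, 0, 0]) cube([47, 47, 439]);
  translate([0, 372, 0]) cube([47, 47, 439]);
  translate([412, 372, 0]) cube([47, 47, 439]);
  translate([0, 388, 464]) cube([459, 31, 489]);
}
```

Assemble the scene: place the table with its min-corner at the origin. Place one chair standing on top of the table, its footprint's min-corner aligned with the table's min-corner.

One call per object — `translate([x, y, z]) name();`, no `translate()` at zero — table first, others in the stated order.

table();
translate([0, 0, 683]) chair();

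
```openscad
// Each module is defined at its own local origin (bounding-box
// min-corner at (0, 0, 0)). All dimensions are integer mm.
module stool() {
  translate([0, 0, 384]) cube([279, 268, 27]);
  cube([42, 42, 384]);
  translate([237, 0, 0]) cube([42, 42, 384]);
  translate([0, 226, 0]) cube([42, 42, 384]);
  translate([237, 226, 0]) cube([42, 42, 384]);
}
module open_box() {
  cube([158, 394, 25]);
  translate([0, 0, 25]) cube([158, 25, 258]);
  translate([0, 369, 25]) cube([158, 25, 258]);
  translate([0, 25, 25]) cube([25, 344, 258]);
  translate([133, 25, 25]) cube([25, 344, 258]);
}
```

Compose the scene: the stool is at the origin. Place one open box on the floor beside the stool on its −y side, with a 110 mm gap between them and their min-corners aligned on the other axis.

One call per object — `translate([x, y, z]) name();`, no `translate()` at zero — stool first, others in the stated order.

stool();
translate([0, -504, 0]) open_box();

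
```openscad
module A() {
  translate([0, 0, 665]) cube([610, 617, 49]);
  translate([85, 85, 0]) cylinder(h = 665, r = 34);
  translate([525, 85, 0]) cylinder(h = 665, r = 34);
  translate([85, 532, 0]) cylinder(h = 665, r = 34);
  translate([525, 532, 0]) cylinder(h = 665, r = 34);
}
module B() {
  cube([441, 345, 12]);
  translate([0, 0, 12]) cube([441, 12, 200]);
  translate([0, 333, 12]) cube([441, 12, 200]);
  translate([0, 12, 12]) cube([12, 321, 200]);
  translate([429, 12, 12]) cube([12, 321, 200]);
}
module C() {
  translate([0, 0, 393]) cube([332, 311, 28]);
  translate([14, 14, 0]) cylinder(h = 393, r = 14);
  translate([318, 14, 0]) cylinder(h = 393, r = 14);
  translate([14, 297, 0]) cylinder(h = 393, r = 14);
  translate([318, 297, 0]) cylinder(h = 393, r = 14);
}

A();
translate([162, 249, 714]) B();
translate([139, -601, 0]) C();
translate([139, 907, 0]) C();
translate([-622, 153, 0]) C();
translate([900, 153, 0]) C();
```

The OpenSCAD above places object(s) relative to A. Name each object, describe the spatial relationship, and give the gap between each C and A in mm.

A is a table. B is an open box. C is a stool. The open box is on top of the table. Four stools sit around the table at the −y, +y, −x, +x sides. The gap between each stool and the table is 290 mm.

Each stool's nearest face is 290 mm from the table's bounding box.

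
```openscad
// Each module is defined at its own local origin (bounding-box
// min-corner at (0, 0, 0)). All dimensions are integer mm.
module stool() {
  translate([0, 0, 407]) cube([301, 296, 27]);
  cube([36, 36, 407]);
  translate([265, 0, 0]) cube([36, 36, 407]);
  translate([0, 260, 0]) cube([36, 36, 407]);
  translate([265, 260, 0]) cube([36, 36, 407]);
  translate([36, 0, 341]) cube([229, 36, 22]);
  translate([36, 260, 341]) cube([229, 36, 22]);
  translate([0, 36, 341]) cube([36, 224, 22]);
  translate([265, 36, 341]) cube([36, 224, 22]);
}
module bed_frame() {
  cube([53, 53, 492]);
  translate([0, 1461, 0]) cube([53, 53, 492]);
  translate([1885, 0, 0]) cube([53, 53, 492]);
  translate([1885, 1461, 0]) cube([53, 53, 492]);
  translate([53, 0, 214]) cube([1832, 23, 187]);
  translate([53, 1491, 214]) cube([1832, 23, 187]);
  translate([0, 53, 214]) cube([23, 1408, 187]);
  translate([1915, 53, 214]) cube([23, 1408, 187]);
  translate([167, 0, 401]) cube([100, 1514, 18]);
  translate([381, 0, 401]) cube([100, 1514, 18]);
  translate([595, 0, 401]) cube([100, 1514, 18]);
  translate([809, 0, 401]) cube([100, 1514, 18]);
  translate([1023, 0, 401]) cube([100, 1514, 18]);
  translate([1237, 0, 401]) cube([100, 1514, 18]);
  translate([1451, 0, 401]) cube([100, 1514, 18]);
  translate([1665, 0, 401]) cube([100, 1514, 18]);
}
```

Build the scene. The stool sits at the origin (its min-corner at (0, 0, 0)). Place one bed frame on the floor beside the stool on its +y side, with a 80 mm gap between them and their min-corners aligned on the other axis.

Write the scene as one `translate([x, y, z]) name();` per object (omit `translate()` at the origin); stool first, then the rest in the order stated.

stool();
translate([0, 376, 0]) bed_frame();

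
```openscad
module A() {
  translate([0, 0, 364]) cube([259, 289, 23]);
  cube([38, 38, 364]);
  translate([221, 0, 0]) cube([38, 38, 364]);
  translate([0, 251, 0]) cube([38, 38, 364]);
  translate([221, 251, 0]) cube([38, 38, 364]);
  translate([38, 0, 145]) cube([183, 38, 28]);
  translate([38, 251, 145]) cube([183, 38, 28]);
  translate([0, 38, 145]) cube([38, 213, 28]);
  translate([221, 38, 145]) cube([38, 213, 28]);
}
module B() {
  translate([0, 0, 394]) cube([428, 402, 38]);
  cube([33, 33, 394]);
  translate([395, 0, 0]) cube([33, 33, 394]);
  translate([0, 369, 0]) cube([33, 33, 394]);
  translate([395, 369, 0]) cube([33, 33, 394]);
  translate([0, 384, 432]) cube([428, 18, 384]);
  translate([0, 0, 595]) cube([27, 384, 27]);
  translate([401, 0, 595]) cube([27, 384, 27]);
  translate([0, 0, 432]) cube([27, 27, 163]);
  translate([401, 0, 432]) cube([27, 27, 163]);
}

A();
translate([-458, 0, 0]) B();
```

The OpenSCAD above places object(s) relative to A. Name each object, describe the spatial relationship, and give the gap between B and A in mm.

The chair's nearest face is 30 mm from the stool's −x face.

A is a stool. B is a chair. The chair is on the floor beside the stool on its −x side. The gap between the chair and the stool is 30 mm.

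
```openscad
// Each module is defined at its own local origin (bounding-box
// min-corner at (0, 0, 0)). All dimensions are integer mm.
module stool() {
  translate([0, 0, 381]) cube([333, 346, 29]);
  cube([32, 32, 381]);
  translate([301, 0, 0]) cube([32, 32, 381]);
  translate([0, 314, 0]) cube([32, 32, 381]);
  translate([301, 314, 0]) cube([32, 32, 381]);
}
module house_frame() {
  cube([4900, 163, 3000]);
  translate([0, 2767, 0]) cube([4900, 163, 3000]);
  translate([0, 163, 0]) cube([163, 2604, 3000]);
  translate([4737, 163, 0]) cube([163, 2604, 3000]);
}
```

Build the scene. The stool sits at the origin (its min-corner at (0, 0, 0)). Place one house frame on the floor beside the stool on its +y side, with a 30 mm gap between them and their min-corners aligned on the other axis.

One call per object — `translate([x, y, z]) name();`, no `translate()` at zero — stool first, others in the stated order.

stool();
translate([0, 376, 0]) house_frame();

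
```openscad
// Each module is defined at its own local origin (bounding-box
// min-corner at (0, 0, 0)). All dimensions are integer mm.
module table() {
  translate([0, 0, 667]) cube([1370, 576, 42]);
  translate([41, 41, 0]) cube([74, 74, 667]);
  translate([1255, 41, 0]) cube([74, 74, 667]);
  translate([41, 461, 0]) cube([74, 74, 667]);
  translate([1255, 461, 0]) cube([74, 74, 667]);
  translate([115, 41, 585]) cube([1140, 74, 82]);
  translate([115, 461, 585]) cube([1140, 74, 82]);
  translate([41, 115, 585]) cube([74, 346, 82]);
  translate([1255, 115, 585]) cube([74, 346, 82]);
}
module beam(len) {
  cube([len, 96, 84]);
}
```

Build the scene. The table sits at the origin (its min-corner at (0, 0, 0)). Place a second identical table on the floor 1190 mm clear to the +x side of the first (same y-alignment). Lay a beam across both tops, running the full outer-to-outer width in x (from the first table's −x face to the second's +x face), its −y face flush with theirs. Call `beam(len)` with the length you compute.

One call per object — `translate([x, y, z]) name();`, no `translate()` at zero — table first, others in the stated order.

table();
translate([2560, 0, 0]) table();
translate([0, 0, 709]) beam(3930);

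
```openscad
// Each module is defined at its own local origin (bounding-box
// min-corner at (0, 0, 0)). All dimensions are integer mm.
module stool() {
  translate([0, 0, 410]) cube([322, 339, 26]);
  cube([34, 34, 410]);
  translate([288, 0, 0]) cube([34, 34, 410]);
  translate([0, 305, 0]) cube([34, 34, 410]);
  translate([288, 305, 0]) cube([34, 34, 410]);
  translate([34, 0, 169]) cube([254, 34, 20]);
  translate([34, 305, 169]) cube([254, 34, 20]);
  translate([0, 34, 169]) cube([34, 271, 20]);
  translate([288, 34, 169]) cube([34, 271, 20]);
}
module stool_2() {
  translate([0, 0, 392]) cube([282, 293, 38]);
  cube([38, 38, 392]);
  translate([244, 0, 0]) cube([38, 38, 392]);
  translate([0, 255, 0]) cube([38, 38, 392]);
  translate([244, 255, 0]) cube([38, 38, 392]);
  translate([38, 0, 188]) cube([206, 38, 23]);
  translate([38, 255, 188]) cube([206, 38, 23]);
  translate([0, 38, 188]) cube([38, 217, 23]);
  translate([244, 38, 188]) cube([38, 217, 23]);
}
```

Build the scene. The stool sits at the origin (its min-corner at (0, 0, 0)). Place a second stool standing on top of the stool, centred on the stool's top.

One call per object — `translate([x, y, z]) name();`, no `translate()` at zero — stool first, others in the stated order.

stool();
translate([20, 23, 436]) stool_2();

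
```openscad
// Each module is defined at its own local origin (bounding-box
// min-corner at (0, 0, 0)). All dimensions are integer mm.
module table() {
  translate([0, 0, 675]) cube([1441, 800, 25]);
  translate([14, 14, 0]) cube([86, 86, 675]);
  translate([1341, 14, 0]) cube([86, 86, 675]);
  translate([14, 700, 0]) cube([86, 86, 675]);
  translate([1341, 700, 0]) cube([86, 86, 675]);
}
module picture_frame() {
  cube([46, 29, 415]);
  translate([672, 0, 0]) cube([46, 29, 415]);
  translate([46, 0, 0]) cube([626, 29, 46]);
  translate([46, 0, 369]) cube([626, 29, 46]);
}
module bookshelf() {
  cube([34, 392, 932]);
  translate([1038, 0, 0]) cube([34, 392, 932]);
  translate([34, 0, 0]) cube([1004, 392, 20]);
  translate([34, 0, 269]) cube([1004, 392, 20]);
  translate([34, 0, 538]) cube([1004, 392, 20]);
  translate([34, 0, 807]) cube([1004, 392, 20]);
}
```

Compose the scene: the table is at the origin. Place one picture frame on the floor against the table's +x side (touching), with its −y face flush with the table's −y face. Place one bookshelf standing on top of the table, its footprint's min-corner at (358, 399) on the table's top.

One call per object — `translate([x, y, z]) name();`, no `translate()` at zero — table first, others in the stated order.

table();
translate([1441, 0, 0]) picture_frame();
translate([358, 399, 700]) bookshelf();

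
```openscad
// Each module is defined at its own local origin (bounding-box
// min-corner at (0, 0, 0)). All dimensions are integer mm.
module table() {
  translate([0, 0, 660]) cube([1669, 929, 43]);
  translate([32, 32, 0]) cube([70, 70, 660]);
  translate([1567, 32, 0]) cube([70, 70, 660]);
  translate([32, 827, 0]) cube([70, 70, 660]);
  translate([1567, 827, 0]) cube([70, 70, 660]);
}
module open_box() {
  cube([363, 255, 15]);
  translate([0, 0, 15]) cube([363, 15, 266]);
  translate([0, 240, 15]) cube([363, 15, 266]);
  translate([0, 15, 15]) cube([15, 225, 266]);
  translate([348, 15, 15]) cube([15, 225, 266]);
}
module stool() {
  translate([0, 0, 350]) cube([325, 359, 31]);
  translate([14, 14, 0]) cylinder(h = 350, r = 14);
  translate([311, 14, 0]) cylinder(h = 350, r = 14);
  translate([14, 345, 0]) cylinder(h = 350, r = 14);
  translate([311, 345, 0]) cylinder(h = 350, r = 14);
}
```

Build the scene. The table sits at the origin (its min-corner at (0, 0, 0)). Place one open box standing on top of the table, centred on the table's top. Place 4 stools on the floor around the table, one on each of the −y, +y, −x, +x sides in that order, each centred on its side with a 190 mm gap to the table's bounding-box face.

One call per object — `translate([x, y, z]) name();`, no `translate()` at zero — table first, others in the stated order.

table();
translate([653, 337, 703]) open_box();
translate([672, -549, 0]) stool();
translate([672, 1119, 0]) stool();
translate([-515, 285, 0]) stool();
translate([1859, 285, 0]) stool();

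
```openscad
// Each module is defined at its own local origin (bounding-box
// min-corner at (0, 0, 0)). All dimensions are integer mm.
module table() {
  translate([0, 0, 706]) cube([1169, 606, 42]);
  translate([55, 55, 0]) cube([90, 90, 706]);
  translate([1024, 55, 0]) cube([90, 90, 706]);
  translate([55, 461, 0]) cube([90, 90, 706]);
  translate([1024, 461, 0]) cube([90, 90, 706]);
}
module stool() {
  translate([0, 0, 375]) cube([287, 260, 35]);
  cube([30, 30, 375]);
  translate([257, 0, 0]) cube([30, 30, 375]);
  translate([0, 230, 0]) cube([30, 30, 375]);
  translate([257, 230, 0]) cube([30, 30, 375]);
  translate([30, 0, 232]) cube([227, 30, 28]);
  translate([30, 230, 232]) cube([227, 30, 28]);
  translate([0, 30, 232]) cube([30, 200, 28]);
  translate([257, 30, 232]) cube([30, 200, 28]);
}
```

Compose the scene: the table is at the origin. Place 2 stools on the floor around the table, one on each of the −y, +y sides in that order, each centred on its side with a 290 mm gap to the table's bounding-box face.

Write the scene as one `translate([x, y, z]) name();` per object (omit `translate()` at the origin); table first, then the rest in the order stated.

table();
translate([441, -550, 0]) stool();
translate([441, 896, 0]) stool();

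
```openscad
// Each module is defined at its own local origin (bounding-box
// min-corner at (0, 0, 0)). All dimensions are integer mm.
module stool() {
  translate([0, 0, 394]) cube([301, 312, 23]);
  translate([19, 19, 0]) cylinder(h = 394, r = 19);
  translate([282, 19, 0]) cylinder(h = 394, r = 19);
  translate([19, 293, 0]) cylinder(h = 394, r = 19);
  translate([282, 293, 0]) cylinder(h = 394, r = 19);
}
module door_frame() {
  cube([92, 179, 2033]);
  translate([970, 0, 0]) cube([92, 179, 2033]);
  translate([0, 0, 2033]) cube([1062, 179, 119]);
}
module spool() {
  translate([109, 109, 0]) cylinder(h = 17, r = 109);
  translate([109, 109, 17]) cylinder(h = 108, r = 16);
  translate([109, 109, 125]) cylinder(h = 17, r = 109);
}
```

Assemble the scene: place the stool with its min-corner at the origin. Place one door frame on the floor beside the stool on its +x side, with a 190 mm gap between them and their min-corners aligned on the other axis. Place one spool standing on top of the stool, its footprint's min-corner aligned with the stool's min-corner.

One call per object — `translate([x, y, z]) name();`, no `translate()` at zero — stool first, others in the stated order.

stool();
translate([491, 0, 0]) door_frame();
translate([0, 0, 417]) spool();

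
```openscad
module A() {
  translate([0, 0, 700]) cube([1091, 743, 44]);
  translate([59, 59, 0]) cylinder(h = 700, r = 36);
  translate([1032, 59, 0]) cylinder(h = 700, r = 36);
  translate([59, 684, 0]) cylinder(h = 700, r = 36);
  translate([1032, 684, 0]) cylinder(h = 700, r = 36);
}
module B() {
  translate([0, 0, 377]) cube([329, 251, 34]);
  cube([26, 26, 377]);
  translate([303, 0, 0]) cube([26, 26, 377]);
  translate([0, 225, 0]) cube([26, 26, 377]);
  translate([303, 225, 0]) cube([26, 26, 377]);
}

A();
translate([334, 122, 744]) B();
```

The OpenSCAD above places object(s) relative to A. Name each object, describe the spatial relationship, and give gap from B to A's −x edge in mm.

A is a table. B is a stool. The stool is on top of the table. The gap from the stool to the table's −x edge is 334 mm.

The stool's min-x is at 334; the table's min-x is 0; gap = 334 mm.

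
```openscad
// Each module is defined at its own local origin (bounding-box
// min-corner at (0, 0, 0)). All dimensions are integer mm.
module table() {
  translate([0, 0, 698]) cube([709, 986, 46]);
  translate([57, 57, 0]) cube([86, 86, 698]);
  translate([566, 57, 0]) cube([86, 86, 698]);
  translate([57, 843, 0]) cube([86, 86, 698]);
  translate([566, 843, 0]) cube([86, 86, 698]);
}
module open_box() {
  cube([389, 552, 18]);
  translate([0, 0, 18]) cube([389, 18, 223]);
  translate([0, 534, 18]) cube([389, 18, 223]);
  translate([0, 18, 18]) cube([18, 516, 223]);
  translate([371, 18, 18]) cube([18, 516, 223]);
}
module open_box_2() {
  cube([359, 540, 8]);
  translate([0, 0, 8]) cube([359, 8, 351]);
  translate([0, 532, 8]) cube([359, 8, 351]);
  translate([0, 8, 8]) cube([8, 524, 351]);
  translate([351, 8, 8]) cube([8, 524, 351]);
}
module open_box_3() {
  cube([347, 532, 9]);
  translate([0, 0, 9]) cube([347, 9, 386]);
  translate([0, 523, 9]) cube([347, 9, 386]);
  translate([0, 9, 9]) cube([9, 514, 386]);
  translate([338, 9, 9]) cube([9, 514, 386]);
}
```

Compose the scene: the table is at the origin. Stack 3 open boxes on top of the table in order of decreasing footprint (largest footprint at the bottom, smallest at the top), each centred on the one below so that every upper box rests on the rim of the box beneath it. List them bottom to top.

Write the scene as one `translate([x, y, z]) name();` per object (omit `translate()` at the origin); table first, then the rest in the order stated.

table();
translate([160, 217, 744]) open_box();
translate([175, 223, 985]) open_box_2();
translate([181, 227, 1344]) open_box_3();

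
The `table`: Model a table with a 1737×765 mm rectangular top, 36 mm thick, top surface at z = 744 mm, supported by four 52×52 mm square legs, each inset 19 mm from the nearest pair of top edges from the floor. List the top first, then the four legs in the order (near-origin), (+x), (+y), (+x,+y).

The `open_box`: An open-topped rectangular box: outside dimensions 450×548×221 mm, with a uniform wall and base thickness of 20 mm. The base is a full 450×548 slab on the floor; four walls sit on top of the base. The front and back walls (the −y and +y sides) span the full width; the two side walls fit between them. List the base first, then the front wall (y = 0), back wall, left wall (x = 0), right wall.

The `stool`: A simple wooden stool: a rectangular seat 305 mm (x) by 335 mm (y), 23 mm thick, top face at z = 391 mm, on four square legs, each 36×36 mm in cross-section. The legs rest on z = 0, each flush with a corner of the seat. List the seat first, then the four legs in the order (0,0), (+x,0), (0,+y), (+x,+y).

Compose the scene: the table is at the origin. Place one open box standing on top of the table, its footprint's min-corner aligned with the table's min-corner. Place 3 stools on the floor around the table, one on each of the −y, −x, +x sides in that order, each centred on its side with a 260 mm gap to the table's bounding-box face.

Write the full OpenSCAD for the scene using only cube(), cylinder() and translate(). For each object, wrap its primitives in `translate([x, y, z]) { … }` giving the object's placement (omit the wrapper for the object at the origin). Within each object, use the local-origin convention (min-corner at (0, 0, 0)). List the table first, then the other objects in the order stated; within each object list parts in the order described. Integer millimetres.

translate([0, 0, 708]) cube([1737, 765, 36]);
translate([19, 19, 0]) cube([52, 52, 708]);
translate([1666, 19, 0]) cube([52, 52, 708]);
translate([19, 694, 0]) cube([52, 52, 708]);
translate([1666, 694, 0]) cube([52, 52, 708]);
translate([0, 0, 744]) {
  cube([450, 548, 20]);
  translate([0, 0, 20]) cube([450, 20, 201]);
  translate([0, 528, 20]) cube([450, 20, 201]);
  translate([0, 20, 20]) cube([20, 508, 201]);
  translate([430, 20, 20]) cube([20, 508, 201]);
}
translate([716, -595, 0]) {
  translate([0, 0, 368]) cube([305, 335, 23]);
  cube([36, 36, 368]);
  translate([269, 0, 0]) cube([36, 36, 368]);
  translate([0, 299, 0]) cube([36, 36, 368]);
  translate([269, 299, 0]) cube([36, 36, 368]);
}
translate([-565, 215, 0]) {
  translate([0, 0, 368]) cube([305, 335, 23]);
  cube([36, 36, 368]);
  translate([269, 0, 0]) cube([36, 36, 368]);
  translate([0, 299, 0]) cube([36, 36, 368]);
  translate([269, 299, 0]) cube([36, 36, 368]);
}
translate([1997, 215, 0]) {
  translate([0, 0, 368]) cube([305, 335, 23]);
  cube([36, 36, 368]);
  translate([269, 0, 0]) cube([36, 36, 368]);
  translate([0, 299, 0]) cube([36, 36, 368]);
  translate([269, 299, 0]) cube([36, 36, 368]);
}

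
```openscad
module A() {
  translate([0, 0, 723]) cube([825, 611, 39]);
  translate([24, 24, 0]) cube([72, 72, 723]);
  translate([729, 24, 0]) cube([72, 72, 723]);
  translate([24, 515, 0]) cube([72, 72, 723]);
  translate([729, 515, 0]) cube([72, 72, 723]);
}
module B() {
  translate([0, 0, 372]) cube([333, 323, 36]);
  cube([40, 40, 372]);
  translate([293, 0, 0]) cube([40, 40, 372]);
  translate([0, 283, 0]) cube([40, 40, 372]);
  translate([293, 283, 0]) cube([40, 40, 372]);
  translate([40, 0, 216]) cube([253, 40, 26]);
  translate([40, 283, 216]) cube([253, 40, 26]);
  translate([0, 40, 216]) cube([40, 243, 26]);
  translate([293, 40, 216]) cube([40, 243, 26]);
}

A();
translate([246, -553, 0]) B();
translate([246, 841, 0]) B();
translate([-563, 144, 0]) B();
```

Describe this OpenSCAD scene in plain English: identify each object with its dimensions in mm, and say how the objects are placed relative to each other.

A is a rectangular dining table. The top is 825×611×39 mm with its upper surface at z = 762 mm. It stands on four 72×72 mm square legs, each inset 24 mm from the nearest pair of top edges, running from the floor to the underside of the top.

B is a four-legged stool. The seat is 333×323 mm, 36 mm thick, top at z = 408 mm. It stands on four square legs, each 40×40 mm in cross-section, from z = 0 to the seat underside, each flush with a corner of the seat. Four stretchers, 40 mm wide and 26 mm tall, connect adjacent legs with their undersides at z = 216 mm, each running between the inner faces of the legs it joins and aligned with the legs' outer faces on the other axis.

Three stools sit around the table at the −y, +y, −x sides.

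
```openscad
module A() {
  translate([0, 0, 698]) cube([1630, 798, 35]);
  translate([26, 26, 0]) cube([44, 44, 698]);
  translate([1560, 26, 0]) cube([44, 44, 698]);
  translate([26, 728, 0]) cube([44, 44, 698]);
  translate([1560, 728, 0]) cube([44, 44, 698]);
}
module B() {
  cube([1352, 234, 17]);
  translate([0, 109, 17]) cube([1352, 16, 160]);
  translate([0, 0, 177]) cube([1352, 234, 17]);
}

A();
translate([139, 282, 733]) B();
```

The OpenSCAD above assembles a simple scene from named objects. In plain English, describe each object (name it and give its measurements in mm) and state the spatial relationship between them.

A is a table: top 1630 mm (x) × 798 mm (y), 35 mm thick, upper face at z = 733 mm, on four 44×44 mm square legs, each inset 26 mm from the nearest pair of top edges, running from z = 0 to the bottom of the top.

B is an I-beam lying along x, 1352 mm long. Overall section height 194 mm. Two flanges 234 mm wide (y) and 17 mm thick, one on the floor and one at the top; a web 16 mm thick runs between them, centred on the flange width.

The I-beam is on top of the table, centred.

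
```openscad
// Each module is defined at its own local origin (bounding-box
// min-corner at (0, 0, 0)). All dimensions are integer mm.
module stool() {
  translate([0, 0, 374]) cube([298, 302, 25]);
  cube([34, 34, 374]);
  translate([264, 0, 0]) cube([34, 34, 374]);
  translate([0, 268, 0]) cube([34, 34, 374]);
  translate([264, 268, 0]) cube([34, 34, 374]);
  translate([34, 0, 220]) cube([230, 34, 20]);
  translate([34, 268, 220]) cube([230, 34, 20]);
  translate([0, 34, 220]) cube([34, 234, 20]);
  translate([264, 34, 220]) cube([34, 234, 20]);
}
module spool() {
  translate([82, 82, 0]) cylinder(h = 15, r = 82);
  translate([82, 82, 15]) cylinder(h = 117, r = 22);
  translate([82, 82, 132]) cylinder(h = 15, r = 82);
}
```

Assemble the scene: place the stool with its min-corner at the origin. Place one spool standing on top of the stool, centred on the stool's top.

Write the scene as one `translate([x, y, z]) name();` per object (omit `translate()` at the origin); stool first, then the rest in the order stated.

stool();
translate([67, 69, 399]) spool();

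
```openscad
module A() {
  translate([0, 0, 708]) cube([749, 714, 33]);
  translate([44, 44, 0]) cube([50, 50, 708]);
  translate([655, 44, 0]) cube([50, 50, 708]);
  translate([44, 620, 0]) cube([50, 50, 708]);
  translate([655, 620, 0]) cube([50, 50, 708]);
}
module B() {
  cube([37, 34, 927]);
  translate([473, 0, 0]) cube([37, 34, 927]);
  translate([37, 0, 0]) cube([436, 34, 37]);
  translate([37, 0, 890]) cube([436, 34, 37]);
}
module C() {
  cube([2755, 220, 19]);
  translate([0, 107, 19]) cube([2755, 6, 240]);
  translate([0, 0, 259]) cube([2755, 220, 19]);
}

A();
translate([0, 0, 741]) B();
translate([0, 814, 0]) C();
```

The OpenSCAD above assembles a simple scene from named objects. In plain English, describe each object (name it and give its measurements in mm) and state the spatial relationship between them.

A is a table: top 749 mm (x) × 714 mm (y), 33 mm thick, upper face at z = 741 mm, on four 50×50 mm square legs, each inset 44 mm from the nearest pair of top edges, running from z = 0 to the bottom of the top.

B is a rectangular picture frame lying in the x–z plane (depth along y). The opening is 436 mm wide (x) by 853 mm tall (z), surrounded by a border 37 mm wide on all four sides. The frame is 34 mm deep and is made of two full-height vertical stiles with two horizontal rails fitted between them.

C is an I-beam lying along x, 2755 mm long. Overall section height 278 mm. Two flanges 220 mm wide (y) and 19 mm thick, one on the floor and one at the top; a web 6 mm thick runs between them, centred on the flange width.

The picture frame is on top of the table. The I-beam is on the floor beside the table on its +y side.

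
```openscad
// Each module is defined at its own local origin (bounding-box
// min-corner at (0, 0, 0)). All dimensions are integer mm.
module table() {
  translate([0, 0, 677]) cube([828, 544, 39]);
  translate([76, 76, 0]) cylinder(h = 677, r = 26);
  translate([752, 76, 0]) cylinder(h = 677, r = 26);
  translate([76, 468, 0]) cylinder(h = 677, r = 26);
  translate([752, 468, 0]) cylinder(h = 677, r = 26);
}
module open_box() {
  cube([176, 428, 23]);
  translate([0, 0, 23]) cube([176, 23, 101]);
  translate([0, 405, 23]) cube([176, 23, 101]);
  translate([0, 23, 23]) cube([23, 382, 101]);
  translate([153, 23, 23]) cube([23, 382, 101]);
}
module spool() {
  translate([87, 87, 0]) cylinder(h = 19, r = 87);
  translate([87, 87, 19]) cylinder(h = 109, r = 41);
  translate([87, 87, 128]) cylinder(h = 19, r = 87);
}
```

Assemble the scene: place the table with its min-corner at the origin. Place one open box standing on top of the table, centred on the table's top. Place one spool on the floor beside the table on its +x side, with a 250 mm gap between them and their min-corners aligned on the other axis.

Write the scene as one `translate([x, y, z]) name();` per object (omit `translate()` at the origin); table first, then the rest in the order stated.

table();
translate([326, 58, 716]) open_box();
translate([1078, 0, 0]) spool();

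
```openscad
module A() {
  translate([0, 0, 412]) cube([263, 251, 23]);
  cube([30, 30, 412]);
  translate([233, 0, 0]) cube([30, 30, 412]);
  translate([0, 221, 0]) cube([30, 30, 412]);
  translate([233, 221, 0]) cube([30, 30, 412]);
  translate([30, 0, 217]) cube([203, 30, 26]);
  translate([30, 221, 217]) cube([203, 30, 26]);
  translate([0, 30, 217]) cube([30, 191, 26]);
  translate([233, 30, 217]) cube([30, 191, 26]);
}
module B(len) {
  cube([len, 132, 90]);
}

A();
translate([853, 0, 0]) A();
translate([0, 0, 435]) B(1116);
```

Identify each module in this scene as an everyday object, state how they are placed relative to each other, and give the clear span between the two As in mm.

A is a stool. B is a beam. A beam spans the tops of two stools. The clear span between the two stools is 590 mm.

Second stool starts at x = 853; first ends at x = 263; clear span = 853 − 263 = 590 mm.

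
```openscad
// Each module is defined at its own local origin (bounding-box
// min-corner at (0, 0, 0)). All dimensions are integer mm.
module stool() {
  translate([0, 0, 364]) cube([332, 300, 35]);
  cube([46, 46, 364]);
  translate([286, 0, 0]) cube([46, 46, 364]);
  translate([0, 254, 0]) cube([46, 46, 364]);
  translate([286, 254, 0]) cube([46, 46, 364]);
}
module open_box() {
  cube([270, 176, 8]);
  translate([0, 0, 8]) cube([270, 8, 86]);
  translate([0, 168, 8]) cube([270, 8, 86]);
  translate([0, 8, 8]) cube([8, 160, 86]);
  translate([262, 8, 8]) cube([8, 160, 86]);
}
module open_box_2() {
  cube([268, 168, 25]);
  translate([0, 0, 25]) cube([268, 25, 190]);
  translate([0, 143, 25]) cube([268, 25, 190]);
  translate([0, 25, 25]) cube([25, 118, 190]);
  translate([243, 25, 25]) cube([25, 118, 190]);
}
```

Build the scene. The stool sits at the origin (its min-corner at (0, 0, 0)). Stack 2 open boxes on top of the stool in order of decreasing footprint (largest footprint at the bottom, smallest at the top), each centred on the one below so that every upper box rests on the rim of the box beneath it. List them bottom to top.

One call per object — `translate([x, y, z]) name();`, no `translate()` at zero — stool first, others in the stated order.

stool();
translate([31, 62, 399]) open_box();
translate([32, 66, 493]) open_box_2();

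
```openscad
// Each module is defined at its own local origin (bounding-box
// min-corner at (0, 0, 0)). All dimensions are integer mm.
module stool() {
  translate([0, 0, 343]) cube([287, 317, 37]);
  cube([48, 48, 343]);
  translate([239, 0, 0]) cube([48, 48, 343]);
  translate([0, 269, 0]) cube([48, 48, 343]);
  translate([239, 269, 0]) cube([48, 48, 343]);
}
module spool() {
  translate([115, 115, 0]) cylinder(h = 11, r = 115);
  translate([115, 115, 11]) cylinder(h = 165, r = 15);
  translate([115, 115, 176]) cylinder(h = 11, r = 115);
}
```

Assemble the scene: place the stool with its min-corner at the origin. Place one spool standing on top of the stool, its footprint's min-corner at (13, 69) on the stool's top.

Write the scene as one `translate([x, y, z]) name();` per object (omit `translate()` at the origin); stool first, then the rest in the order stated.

stool();
translate([13, 69, 380]) spool();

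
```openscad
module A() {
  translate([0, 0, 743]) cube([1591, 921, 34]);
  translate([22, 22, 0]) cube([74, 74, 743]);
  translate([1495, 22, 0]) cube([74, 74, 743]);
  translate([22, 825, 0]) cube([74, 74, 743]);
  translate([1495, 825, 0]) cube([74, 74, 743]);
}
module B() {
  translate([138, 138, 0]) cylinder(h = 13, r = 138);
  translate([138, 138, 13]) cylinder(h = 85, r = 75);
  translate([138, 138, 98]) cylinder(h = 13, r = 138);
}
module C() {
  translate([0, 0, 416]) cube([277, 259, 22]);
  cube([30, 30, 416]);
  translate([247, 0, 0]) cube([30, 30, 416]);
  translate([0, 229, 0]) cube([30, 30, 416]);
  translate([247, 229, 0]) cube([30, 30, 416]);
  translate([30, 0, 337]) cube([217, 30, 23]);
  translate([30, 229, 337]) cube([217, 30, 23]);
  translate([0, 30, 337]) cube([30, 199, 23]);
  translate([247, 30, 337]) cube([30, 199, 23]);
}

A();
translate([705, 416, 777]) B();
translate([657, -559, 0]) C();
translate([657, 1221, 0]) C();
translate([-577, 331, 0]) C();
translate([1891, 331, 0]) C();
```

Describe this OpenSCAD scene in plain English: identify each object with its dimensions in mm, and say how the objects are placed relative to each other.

A is a table with a 1591×921 mm rectangular top, 34 mm thick, top surface at z = 777 mm, supported by four 74×74 mm square legs, each inset 22 mm from the nearest pair of top edges, running from the floor.

B is a spool: two coaxial disc flanges of radius 138 mm and thickness 13 mm, joined by a core cylinder of radius 75 mm and height 85 mm. The lower flange rests on z = 0 and the three cylinders share a vertical axis.

C is a simple wooden stool: a rectangular seat 277 mm (x) by 259 mm (y), 22 mm thick, top face at z = 438 mm, on four square legs, each 30×30 mm in cross-section. The legs rest on z = 0, each flush with a corner of the seat. Four stretchers, 30 mm wide and 23 mm tall, connect adjacent legs with their undersides at z = 337 mm, each running between the inner faces of the legs it joins and aligned with the legs' outer faces on the other axis.

The spool is on top of the table. Four stools sit around the table at the −y, +y, −x, +x sides.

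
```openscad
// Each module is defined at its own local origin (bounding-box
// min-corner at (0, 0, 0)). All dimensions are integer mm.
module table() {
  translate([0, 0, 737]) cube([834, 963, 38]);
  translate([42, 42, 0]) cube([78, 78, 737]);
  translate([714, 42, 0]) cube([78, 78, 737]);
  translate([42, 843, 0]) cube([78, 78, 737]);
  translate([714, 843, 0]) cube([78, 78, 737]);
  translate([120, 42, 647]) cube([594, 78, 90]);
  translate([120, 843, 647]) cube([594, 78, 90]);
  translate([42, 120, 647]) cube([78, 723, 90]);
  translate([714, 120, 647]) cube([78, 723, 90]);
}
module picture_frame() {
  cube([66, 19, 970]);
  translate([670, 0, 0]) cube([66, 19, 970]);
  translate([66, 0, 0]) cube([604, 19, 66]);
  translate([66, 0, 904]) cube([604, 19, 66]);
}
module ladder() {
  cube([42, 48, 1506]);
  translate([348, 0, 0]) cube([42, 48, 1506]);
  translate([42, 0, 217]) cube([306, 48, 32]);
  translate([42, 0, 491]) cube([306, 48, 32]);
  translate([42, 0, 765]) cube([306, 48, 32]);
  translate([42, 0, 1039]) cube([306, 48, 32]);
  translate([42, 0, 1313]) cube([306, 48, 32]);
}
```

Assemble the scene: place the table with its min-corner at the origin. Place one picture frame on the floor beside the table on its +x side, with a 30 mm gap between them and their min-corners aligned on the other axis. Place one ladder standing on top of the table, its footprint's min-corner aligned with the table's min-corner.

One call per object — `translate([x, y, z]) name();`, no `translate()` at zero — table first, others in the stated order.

table();
translate([864, 0, 0]) picture_frame();
translate([0, 0, 775]) ladder();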